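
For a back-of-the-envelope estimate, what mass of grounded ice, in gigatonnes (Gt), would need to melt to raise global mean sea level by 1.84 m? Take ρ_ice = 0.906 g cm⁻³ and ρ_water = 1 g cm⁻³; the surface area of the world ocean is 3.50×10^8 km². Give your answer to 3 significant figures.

Required water volume = Δh × A = 1.84 m × 3.50×10^14 m² = 6.440×10^14 m³.
ρ_w = 1 g cm⁻³ = 1000 kg m⁻³, so the mass of water = 6.440×10^14 m³ × 1000 kg m⁻³ = 6.440×10^17 kg = 6.44×10^5 Gt (and the same mass of ice, by conservation).

≈ 6.44×10^5 Gt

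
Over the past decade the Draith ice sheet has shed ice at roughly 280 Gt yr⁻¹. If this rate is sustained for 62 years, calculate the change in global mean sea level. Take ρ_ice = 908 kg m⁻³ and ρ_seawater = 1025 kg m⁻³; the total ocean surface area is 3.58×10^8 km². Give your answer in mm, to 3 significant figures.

Total mass lost = 280 Gt/yr × 62 yr = 1.736×10^4 Gt = 1.736×10^16 kg.
ρ_w = 1025 kg m⁻³, so water volume = 1.736×10^16 / 1025 = 1.694×10^13 m³.
Δh = 1.694×10^13 / 3.58×10^14 = 0.0473 m = 47.3 mm.

≈ 47.3 mm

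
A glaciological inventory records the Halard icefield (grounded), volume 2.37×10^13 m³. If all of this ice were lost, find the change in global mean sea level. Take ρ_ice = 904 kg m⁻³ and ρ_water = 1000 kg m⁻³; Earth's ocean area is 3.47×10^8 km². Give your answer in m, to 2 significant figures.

Halard: 2.37×10^13 m³ × (904/1000) = 2.142×10^13 m³ of water.
Spread over 3.47×10^14 m² of ocean, Δh = 2.142×10^13 / 3.47×10^14 = 0.0617 m.

≈ 0.062 m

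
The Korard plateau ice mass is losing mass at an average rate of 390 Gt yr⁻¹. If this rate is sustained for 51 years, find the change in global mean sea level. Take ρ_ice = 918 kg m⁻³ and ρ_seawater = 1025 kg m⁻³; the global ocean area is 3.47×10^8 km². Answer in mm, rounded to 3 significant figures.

≈ 55.9 mm

Total mass lost = 390 Gt/yr × 51 yr = 1.989×10^4 Gt = 1.989×10^16 kg.
ρ_w = 1025 kg m⁻³, so water volume = 1.989×10^16 / 1025 = 1.940×10^13 m³.
Δh = 1.940×10^13 / 3.47×10^14 = 0.0559 m = 55.9 mm.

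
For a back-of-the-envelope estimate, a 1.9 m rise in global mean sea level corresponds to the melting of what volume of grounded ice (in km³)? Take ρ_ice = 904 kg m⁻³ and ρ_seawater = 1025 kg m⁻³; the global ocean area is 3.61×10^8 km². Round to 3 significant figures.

≈ 7.78×10^5 km³

Required water volume = Δh × A = 1.9 m × 3.61×10^14 m² = 6.859×10^14 m³ = 6.859×10^5 km³.
Ice volume = water volume × ρ_w/ρ_ice = 6.859×10^5 × 1025/904 = 7.78×10^5 km³.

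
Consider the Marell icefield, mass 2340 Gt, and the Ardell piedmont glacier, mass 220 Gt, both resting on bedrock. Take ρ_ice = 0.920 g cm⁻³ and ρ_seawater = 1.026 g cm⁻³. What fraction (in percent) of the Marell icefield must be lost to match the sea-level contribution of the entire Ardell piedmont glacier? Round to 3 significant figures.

≈ 9.40 %

Equal sea-level rise means equal mass of meltwater, i.e. equal mass of ice lost.
Ice mass of Ardell: 2.200×10^14 kg; ice mass of Marell: 2.340×10^15 kg.
Fraction required = 2.200×10^14 / 2.340×10^15 = 0.0940 → 9.40 %.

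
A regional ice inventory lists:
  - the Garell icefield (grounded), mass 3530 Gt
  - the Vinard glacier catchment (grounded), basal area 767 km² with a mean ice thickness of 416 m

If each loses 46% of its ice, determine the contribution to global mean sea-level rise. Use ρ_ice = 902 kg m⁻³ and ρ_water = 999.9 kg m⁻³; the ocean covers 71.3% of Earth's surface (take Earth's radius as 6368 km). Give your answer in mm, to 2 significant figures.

≈ 4.8 mm

Garell: 0.46 × 3530 Gt = 1.624×10^15 kg; dividing by ρ_w = 999.9 kg m⁻³ gives 1.624×10^12 m³ of water.
Vinard: ice volume = 767 km² × 416 m = 319.1 km³; 0.46 × 319.1 × (902/999.9) = 132.4 km³ of water.
Total added water ≈ 1.756×10^12 m³ over 3.63×10^14 m² → Δh = 4.83×10^-3 m = 4.8 mm.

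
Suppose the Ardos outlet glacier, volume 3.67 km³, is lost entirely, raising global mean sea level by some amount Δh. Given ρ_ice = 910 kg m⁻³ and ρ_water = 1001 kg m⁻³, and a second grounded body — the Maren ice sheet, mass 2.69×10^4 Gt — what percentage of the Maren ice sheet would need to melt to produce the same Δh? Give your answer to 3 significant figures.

Equal sea-level rise means equal mass of meltwater, i.e. equal mass of ice lost.
Ice mass of Ardos: 3.340×10^12 kg; ice mass of Maren: 2.690×10^16 kg.
Fraction required = 3.340×10^12 / 2.690×10^16 = 1.24×10^-4 → 0.0124 %.

≈ 0.0124 %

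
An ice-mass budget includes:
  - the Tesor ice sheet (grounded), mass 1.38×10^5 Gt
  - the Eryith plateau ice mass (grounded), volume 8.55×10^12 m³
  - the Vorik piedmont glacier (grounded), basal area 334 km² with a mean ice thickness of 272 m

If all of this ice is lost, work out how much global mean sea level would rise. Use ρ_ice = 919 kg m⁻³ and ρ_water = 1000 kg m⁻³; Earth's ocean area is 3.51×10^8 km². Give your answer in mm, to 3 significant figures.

Tesor: 1.38×10^5 Gt = 1.380×10^17 kg; dividing by ρ_w = 1000 kg m⁻³ gives 1.380×10^14 m³ of water.
Eryith: 8.55×10^12 m³ × (919/1000) = 7.857×10^12 m³ of water.
Vorik: ice volume = 334 km² × 272 m = 90.85 km³; 90.85 × (919/1000) = 83.49 km³ of water.
Total added water ≈ 1.459×10^14 m³ over 3.51×10^14 m² → Δh = 0.416 m = 416 mm.

≈ 416 mm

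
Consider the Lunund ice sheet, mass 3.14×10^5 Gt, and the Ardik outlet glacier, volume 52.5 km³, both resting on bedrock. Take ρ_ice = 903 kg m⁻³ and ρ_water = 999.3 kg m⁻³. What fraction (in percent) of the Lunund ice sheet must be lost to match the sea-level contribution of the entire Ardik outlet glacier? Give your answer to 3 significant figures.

≈ 0.0151 %

Equal sea-level rise means equal mass of meltwater, i.e. equal mass of ice lost.
Ice mass of Ardik: 4.741×10^13 kg; ice mass of Lunund: 3.140×10^17 kg.
Fraction required = 4.741×10^13 / 3.140×10^17 = 1.51×10^-4 → 0.0151 %.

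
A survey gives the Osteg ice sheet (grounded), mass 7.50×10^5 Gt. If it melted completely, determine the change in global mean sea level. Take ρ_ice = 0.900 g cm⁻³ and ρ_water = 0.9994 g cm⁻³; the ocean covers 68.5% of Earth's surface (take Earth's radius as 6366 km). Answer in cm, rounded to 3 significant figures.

≈ 215 cm

Osteg: 7.50×10^5 Gt = 7.500×10^17 kg; dividing by ρ_w = 0.9994 g cm⁻³ = 999.4 kg m⁻³ gives 7.505×10^14 m³ of water.
Spread over 3.49×10^14 m² of ocean, Δh = 7.505×10^14 / 3.49×10^14 = 2.15 m = 215 cm.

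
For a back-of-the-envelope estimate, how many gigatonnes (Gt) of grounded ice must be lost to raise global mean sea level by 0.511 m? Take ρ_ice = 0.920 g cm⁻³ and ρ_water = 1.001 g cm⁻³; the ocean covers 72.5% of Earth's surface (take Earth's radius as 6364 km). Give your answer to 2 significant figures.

Required water volume = Δh × A = 0.511 m × 3.69×10^14 m² = 1.886×10^14 m³.
ρ_w = 1.001 g cm⁻³ = 1001 kg m⁻³, so the mass of water = 1.886×10^14 m³ × 1001 kg m⁻³ = 1.887×10^17 kg = 1.9×10^5 Gt (and the same mass of ice, by conservation).

≈ 1.9×10^5 Gt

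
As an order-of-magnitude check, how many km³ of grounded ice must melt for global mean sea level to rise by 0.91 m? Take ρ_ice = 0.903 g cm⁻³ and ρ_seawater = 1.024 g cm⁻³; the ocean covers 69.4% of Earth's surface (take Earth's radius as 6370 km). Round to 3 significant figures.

Required water volume = Δh × A = 0.91 m × 3.54×10^14 m² = 3.220×10^14 m³ = 3.220×10^5 km³.
Ice volume = water volume × ρ_w/ρ_ice = 3.220×10^5 × 1024/903 = 3.65×10^5 km³.

≈ 3.65×10^5 km³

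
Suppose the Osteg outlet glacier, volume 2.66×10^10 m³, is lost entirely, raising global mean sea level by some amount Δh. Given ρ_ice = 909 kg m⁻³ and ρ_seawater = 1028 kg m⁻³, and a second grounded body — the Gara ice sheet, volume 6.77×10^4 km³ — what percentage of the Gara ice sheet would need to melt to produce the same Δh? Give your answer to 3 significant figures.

≈ 0.0393 %

Equal sea-level rise means equal mass of meltwater, i.e. equal mass of ice lost.
Ice mass of Osteg: 2.418×10^13 kg; ice mass of Gara: 6.154×10^16 kg.
Fraction required = 2.418×10^13 / 6.154×10^16 = 3.93×10^-4 → 0.0393 %.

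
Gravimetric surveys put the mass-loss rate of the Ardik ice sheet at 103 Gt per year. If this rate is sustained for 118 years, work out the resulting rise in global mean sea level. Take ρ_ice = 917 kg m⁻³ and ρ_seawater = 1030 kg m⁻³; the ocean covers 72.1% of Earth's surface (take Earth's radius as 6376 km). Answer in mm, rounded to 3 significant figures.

Total mass lost = 103 Gt/yr × 118 yr = 1.215×10^4 Gt = 1.215×10^16 kg.
ρ_w = 1030 kg m⁻³, so water volume = 1.215×10^16 / 1030 = 1.180×10^13 m³.
Δh = 1.180×10^13 / 3.68×10^14 = 0.0320 m = 32.0 mm.

≈ 32.0 mm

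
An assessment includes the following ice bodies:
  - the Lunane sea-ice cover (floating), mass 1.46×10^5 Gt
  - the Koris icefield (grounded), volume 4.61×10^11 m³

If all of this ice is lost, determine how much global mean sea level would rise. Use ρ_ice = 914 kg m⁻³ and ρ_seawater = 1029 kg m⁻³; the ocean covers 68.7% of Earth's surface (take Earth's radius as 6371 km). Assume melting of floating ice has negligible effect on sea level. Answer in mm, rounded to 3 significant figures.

The Lunane sea-ice cover is floating and already displaces its own weight of water, so its melt adds essentially nothing to sea level.
Koris: 4.61×10^11 m³ × (914/1029) = 4.095×10^11 m³ of water.
Total added water ≈ 4.095×10^11 m³ over 3.50×10^14 m² → Δh = 1.17×10^-3 m = 1.17 mm.

≈ 1.17 mm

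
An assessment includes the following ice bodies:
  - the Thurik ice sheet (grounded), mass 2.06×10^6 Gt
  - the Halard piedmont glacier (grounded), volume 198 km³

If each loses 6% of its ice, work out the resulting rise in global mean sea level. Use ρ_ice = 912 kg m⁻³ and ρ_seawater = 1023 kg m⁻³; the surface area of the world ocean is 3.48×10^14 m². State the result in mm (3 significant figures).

≈ 347 mm

Thurik: 0.06 × 2.06×10^6 Gt = 1.236×10^17 kg; dividing by ρ_w = 1023 kg m⁻³ gives 1.208×10^14 m³ of water.
Halard: 0.06 × 198 km³ × (912/1023) = 10.59 km³ of water.
Total added water ≈ 1.208×10^14 m³ over 3.48×10^14 m² → Δh = 0.347 m = 347 mm.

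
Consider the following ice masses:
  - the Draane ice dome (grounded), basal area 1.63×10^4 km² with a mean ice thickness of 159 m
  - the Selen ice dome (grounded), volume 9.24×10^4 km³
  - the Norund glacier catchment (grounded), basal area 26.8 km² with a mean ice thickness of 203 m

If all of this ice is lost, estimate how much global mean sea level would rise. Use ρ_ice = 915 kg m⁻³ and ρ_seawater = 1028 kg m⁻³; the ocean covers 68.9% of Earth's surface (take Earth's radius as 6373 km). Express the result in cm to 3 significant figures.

≈ 24.0 cm

Draane: ice volume = 1.63×10^4 km² × 159 m = 2592 km³; 2592 × (915/1028) = 2307 km³ of water.
Selen: 9.24×10^4 km³ × (915/1028) = 8.224×10^4 km³ of water.
Norund: ice volume = 26.8 km² × 203 m = 5.440 km³; 5.440 × (915/1028) = 4.842 km³ of water.
Total added water ≈ 8.455×10^13 m³ over 3.52×10^14 m² → Δh = 0.240 m = 24.0 cm.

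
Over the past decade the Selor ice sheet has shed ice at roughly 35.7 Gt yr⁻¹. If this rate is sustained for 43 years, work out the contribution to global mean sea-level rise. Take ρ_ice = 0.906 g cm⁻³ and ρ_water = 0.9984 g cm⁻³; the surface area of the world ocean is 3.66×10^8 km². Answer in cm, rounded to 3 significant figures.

Total mass lost = 35.7 Gt/yr × 43 yr = 1535 Gt = 1.535×10^15 kg.
ρ_w = 0.9984 g cm⁻³ = 998.4 kg m⁻³, so water volume = 1.535×10^15 / 998.4 = 1.538×10^12 m³.
Δh = 1.538×10^12 / 3.66×10^14 = 4.20×10^-3 m = 0.420 cm.

≈ 0.420 cm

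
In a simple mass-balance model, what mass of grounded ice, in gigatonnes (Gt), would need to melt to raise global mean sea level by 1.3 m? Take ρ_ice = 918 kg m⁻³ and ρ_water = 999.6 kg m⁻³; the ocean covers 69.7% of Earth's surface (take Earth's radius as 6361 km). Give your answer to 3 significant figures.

Required water volume = Δh × A = 1.3 m × 3.54×10^14 m² = 4.607×10^14 m³.
ρ_w = 999.6 kg m⁻³, so the mass of water = 4.607×10^14 m³ × 999.6 kg m⁻³ = 4.605×10^17 kg = 4.61×10^5 Gt (and the same mass of ice, by conservation).

≈ 4.61×10^5 Gt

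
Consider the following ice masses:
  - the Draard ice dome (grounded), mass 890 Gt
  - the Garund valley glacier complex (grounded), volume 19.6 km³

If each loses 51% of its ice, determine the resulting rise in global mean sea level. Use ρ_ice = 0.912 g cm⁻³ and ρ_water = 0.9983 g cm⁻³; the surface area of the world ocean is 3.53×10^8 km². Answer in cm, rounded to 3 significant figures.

≈ 0.131 cm

Draard: 0.51 × 890 Gt = 4.539×10^14 kg; dividing by ρ_w = 0.9983 g cm⁻³ = 998.3 kg m⁻³ gives 4.547×10^11 m³ of water.
Garund: 0.51 × 19.6 km³ × (912/998.3) = 9.132 km³ of water.
Total added water ≈ 4.638×10^11 m³ over 3.53×10^14 m² → Δh = 1.31×10^-3 m = 0.131 cm.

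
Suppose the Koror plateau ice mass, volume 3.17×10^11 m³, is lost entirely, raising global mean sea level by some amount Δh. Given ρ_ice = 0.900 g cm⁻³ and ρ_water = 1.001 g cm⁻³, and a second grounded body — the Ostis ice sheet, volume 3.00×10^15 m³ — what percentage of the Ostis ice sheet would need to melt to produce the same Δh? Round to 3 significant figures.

≈ 0.0106 %

Equal sea-level rise means equal mass of meltwater, i.e. equal mass of ice lost.
Ice mass of Koror: 2.853×10^14 kg; ice mass of Ostis: 2.700×10^18 kg.
Fraction required = 2.853×10^14 / 2.700×10^18 = 1.06×10^-4 → 0.0106 %.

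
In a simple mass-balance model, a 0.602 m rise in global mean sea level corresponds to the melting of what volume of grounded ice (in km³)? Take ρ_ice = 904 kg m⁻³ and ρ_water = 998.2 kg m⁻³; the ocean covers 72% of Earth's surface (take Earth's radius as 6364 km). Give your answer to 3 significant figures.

Required water volume = Δh × A = 0.602 m × 3.66×10^14 m² = 2.206×10^14 m³ = 2.206×10^5 km³.
Ice volume = water volume × ρ_w/ρ_ice = 2.206×10^5 × 998.2/904 = 2.44×10^5 km³.

≈ 2.44×10^5 km³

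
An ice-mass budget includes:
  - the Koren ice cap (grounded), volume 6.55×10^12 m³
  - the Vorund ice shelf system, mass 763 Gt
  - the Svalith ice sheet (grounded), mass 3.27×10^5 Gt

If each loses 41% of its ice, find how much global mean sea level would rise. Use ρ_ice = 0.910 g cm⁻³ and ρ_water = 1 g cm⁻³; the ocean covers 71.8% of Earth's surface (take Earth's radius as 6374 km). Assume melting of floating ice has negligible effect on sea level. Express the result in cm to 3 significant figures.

≈ 37.2 cm

Koren: 0.41 × 6.55×10^12 m³ × (910/1000) = 2.444×10^12 m³ of water.
The Vorund ice shelf system is floating and already displaces its own weight of water, so its melt adds essentially nothing to sea level.
Svalith: 0.41 × 3.27×10^5 Gt = 1.341×10^17 kg; dividing by ρ_w = 1 g cm⁻³ = 1000 kg m⁻³ gives 1.341×10^14 m³ of water.
Total added water ≈ 1.365×10^14 m³ over 3.67×10^14 m² → Δh = 0.372 m = 37.2 cm.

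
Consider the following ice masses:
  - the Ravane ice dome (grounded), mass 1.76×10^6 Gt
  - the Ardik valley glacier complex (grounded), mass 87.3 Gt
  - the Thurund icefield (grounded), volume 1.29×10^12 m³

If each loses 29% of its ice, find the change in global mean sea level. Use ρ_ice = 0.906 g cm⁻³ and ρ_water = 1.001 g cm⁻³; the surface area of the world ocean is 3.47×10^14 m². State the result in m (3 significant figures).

Ravane: 0.29 × 1.76×10^6 Gt = 5.104×10^17 kg; dividing by ρ_w = 1.001 g cm⁻³ = 1001 kg m⁻³ gives 5.099×10^14 m³ of water.
Ardik: 0.29 × 87.3 Gt = 2.532×10^13 kg; dividing by ρ_w = 1001 kg m⁻³ gives 2.529×10^10 m³ of water.
Thurund: 0.29 × 1.29×10^12 m³ × (906/1001) = 3.386×10^11 m³ of water.
Total added water ≈ 5.103×10^14 m³ over 3.47×10^14 m² → Δh = 1.47 m.

≈ 1.47 m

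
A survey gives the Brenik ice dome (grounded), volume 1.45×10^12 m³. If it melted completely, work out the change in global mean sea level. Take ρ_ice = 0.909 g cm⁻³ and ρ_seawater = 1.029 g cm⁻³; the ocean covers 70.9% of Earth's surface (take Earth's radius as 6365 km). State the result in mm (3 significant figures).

≈ 3.55 mm

Brenik: 1.45×10^12 m³ × (909/1029) = 1.281×10^12 m³ of water.
Spread over 3.61×10^14 m² of ocean, Δh = 1.281×10^12 / 3.61×10^14 = 3.55×10^-3 m = 3.55 mm.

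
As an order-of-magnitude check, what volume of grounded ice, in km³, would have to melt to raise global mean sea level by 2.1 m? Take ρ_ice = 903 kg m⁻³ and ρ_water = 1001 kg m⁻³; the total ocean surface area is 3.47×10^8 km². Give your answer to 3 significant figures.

≈ 8.08×10^5 km³

Required water volume = Δh × A = 2.1 m × 3.47×10^14 m² = 7.287×10^14 m³ = 7.287×10^5 km³.
Ice volume = water volume × ρ_w/ρ_ice = 7.287×10^5 × 1001/903 = 8.08×10^5 km³.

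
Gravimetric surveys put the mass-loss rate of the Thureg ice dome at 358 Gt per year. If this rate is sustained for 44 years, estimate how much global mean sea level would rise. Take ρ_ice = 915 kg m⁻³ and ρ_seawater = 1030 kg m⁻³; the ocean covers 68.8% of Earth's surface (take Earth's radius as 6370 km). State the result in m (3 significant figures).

≈ 0.0436 m

Total mass lost = 358 Gt/yr × 44 yr = 1.575×10^4 Gt = 1.575×10^16 kg.
ρ_w = 1030 kg m⁻³, so water volume = 1.575×10^16 / 1030 = 1.529×10^13 m³.
Δh = 1.529×10^13 / 3.51×10^14 = 0.0436 m.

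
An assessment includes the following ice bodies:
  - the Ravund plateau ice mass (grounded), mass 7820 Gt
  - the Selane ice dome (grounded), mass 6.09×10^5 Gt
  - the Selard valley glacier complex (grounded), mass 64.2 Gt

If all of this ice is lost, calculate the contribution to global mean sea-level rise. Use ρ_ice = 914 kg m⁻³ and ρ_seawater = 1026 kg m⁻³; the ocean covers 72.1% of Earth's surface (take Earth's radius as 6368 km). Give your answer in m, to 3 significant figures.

Ravund: 7820 Gt = 7.820×10^15 kg; dividing by ρ_w = 1026 kg m⁻³ gives 7.622×10^12 m³ of water.
Selane: 6.09×10^5 Gt = 6.090×10^17 kg; dividing by ρ_w = 1026 kg m⁻³ gives 5.936×10^14 m³ of water.
Selard: 64.2 Gt = 6.420×10^13 kg; dividing by ρ_w = 1026 kg m⁻³ gives 6.257×10^10 m³ of water.
Total added water ≈ 6.013×10^14 m³ over 3.67×10^14 m² → Δh = 1.64 m.

≈ 1.64 m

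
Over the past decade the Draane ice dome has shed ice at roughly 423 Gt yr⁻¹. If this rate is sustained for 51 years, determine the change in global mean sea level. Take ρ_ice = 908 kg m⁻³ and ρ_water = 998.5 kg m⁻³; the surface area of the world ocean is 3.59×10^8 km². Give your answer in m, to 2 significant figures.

≈ 0.060 m

Total mass lost = 423 Gt/yr × 51 yr = 2.157×10^4 Gt = 2.157×10^16 kg.
ρ_w = 998.5 kg m⁻³, so water volume = 2.157×10^16 / 998.5 = 2.161×10^13 m³.
Δh = 2.161×10^13 / 3.59×10^14 = 0.0602 m.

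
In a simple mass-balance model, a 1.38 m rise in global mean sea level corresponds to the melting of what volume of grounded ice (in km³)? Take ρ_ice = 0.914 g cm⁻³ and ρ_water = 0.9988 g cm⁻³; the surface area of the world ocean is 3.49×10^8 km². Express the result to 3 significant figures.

≈ 5.26×10^5 km³

Required water volume = Δh × A = 1.38 m × 3.49×10^14 m² = 4.816×10^14 m³ = 4.816×10^5 km³.
Ice volume = water volume × ρ_w/ρ_ice = 4.816×10^5 × 998.8/914 = 5.26×10^5 km³.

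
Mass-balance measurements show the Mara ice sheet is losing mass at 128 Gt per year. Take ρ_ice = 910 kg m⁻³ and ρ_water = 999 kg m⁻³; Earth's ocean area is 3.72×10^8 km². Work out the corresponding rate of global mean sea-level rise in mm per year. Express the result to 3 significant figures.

≈ 0.344 mm/yr

ρ_w = 999 kg m⁻³. Annual water volume added = 128 Gt / ρ_w = 1.280×10^14 kg / 999 kg m⁻³ = 1.281×10^11 m³.
Δh per year = 1.281×10^11 / 3.72×10^14 = 3.44×10^-4 m = 0.344 mm.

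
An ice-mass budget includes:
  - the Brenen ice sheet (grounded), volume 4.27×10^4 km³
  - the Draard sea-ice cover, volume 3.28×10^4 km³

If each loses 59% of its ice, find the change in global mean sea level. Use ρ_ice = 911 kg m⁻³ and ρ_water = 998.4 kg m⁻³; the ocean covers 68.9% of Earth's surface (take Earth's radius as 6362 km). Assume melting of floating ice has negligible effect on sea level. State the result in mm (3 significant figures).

≈ 65.6 mm

Brenen: 0.59 × 4.27×10^4 km³ × (911/998.4) = 2.299×10^4 km³ of water.
The Draard sea-ice cover is floating and already displaces its own weight of water, so its melt adds essentially nothing to sea level.
Total added water ≈ 2.299×10^13 m³ over 3.50×10^14 m² → Δh = 0.0656 m = 65.6 mm.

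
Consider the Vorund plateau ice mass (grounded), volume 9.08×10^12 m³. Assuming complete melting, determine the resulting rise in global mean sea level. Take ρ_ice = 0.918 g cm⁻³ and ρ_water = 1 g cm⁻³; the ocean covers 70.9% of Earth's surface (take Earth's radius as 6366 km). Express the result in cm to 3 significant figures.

Vorund: 9.08×10^12 m³ × (918/1000) = 8.335×10^12 m³ of water.
Spread over 3.61×10^14 m² of ocean, Δh = 8.335×10^12 / 3.61×10^14 = 0.0231 m = 2.31 cm.

≈ 2.31 cm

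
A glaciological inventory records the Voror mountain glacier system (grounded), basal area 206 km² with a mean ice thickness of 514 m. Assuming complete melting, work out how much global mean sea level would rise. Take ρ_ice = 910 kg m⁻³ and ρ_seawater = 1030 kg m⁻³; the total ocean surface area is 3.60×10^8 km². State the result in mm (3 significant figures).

Voror: ice volume = 206 km² × 514 m = 105.9 km³; 105.9 × (910/1030) = 93.55 km³ of water.
Spread over 3.60×10^14 m² of ocean, Δh = 9.355×10^10 / 3.60×10^14 = 2.60×10^-4 m = 0.260 mm.

≈ 0.260 mm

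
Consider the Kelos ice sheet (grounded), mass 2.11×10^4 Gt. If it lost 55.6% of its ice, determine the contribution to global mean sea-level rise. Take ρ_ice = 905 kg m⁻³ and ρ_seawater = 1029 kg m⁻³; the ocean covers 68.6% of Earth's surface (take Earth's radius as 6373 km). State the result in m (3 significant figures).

≈ 0.0326 m

Kelos: 0.556 × 2.11×10^4 Gt = 1.173×10^16 kg; dividing by ρ_w = 1029 kg m⁻³ gives 1.140×10^13 m³ of water.
Spread over 3.50×10^14 m² of ocean, Δh = 1.140×10^13 / 3.50×10^14 = 0.0326 m.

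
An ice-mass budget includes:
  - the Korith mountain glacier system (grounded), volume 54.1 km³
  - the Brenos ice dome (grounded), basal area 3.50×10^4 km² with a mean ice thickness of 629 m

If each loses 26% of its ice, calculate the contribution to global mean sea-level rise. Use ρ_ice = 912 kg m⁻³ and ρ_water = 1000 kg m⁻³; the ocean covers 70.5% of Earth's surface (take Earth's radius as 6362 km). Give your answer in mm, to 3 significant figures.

≈ 14.6 mm

Korith: 0.26 × 54.1 km³ × (912/1000) = 12.83 km³ of water.
Brenos: ice volume = 3.50×10^4 km² × 629 m = 2.202×10^4 km³; 0.26 × 2.202×10^4 × (912/1000) = 5220 km³ of water.
Total added water ≈ 5.233×10^12 m³ over 3.59×10^14 m² → Δh = 0.0146 m = 14.6 mm.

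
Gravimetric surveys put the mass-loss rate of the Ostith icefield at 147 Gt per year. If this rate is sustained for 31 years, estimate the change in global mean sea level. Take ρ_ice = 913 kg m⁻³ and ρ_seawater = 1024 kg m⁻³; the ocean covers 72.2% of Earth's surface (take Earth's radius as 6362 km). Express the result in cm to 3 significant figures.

≈ 1.21 cm

Total mass lost = 147 Gt/yr × 31 yr = 4557 Gt = 4.557×10^15 kg.
ρ_w = 1024 kg m⁻³, so water volume = 4.557×10^15 / 1024 = 4.450×10^12 m³.
Δh = 4.450×10^12 / 3.67×10^14 = 0.0121 m = 1.21 cm.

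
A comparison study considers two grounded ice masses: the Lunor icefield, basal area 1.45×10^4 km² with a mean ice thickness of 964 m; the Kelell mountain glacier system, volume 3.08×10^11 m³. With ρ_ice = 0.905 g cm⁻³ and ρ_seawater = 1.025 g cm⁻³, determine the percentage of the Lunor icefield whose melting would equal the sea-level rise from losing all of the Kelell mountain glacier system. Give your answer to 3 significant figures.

Equal sea-level rise means equal mass of meltwater, i.e. equal mass of ice lost.
Ice mass of Kelell: 2.787×10^14 kg; ice mass of Lunor: 1.265×10^16 kg.
Fraction required = 2.787×10^14 / 1.265×10^16 = 0.0220 → 2.20 %.

≈ 2.20 %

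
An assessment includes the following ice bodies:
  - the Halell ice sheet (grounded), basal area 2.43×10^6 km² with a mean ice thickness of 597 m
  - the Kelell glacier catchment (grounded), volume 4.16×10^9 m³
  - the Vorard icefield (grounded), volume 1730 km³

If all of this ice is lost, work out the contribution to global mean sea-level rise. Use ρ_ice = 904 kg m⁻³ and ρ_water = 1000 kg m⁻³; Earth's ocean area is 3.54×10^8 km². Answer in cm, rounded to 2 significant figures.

≈ 370 cm

Halell: ice volume = 2.43×10^6 km² × 597 m = 1.451×10^6 km³; 1.451×10^6 × (904/1000) = 1.311×10^6 km³ of water.
Kelell: 4.16×10^9 m³ × (904/1000) = 3.761×10^9 m³ of water.
Vorard: 1730 km³ × (904/1000) = 1564 km³ of water.
Total added water ≈ 1.313×10^15 m³ over 3.54×10^14 m² → Δh = 3.71 m = 370 cm.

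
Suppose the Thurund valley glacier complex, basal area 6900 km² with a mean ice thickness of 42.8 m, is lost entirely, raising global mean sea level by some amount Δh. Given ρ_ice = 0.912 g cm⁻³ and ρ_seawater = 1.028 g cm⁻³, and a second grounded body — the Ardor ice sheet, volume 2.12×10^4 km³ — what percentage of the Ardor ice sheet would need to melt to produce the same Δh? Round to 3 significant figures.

≈ 1.39 %

Equal sea-level rise means equal mass of meltwater, i.e. equal mass of ice lost.
Ice mass of Thurund: 2.693×10^14 kg; ice mass of Ardor: 1.933×10^16 kg.
Fraction required = 2.693×10^14 / 1.933×10^16 = 0.0139 → 1.39 %.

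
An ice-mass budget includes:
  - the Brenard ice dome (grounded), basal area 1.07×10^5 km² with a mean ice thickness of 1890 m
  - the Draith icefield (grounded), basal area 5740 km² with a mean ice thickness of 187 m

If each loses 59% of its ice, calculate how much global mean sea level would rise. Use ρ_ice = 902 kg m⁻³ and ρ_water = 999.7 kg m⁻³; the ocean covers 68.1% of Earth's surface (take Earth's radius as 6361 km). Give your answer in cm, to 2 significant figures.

Brenard: ice volume = 1.07×10^5 km² × 1890 m = 2.022×10^5 km³; 0.59 × 2.022×10^5 × (902/999.7) = 1.077×10^5 km³ of water.
Draith: ice volume = 5740 km² × 187 m = 1073 km³; 0.59 × 1073 × (902/999.7) = 571.4 km³ of water.
Total added water ≈ 1.082×10^14 m³ over 3.46×10^14 m² → Δh = 0.313 m = 31 cm.

≈ 31 cm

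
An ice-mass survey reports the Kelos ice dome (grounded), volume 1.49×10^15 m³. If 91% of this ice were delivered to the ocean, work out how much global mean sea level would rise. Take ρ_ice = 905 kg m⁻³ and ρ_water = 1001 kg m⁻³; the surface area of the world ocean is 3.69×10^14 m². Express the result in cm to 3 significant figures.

Kelos: 0.91 × 1.49×10^15 m³ × (905/1001) = 1.226×10^15 m³ of water.
Spread over 3.69×10^14 m² of ocean, Δh = 1.226×10^15 / 3.69×10^14 = 3.32 m = 332 cm.

≈ 332 cm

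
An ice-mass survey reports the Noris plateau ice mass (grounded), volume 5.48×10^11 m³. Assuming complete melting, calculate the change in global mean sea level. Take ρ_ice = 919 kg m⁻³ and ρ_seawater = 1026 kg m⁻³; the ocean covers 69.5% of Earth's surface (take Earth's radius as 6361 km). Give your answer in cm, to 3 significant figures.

Noris: 5.48×10^11 m³ × (919/1026) = 4.908×10^11 m³ of water.
Spread over 3.53×10^14 m² of ocean, Δh = 4.908×10^11 / 3.53×10^14 = 1.39×10^-3 m = 0.139 cm.

≈ 0.139 cm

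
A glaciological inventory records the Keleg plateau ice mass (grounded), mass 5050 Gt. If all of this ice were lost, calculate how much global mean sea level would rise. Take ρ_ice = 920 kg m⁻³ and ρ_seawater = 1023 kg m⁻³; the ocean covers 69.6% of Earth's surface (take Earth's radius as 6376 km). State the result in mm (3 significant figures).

Keleg: 5050 Gt = 5.050×10^15 kg; dividing by ρ_w = 1023 kg m⁻³ gives 4.936×10^12 m³ of water.
Spread over 3.56×10^14 m² of ocean, Δh = 4.936×10^12 / 3.56×10^14 = 0.0139 m = 13.9 mm.

≈ 13.9 mm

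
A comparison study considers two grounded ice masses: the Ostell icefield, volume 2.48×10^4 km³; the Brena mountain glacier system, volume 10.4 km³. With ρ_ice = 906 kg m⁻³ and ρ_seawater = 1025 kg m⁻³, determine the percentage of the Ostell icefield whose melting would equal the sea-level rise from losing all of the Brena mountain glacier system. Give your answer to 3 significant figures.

≈ 0.0419 %

Equal sea-level rise means equal mass of meltwater, i.e. equal mass of ice lost.
Ice mass of Brena: 9.422×10^12 kg; ice mass of Ostell: 2.247×10^16 kg.
Fraction required = 9.422×10^12 / 2.247×10^16 = 4.19×10^-4 → 0.0419 %.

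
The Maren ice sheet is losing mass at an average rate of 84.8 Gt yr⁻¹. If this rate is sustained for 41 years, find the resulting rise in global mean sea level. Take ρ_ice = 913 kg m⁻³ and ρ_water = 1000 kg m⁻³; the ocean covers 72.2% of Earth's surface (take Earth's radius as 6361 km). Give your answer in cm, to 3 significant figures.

≈ 0.947 cm

Total mass lost = 84.8 Gt/yr × 41 yr = 3477 Gt = 3.477×10^15 kg.
ρ_w = 1000 kg m⁻³, so water volume = 3.477×10^15 / 1000 = 3.477×10^12 m³.
Δh = 3.477×10^12 / 3.67×10^14 = 9.47×10^-3 m = 0.947 cm.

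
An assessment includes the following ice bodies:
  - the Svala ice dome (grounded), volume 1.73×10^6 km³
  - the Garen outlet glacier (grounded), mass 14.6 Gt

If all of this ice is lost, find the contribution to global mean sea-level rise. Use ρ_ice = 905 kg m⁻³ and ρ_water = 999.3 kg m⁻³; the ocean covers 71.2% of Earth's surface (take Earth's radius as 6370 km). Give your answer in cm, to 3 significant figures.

≈ 432 cm

Svala: 1.73×10^6 km³ × (905/999.3) = 1.567×10^6 km³ of water.
Garen: 14.6 Gt = 1.460×10^13 kg; dividing by ρ_w = 999.3 kg m⁻³ gives 1.461×10^10 m³ of water.
Total added water ≈ 1.567×10^15 m³ over 3.63×10^14 m² → Δh = 4.32 m = 432 cm.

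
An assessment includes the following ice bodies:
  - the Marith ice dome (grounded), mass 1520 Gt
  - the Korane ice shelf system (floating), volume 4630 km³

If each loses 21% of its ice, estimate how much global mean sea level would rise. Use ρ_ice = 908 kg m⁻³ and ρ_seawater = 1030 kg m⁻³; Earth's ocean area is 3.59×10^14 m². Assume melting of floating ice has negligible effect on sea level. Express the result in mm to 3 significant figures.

≈ 0.863 mm

Marith: 0.21 × 1520 Gt = 3.192×10^14 kg; dividing by ρ_w = 1030 kg m⁻³ gives 3.099×10^11 m³ of water.
The Korane ice shelf system is floating and already displaces its own weight of water, so its melt adds essentially nothing to sea level.
Total added water ≈ 3.099×10^11 m³ over 3.59×10^14 m² → Δh = 8.63×10^-4 m = 0.863 mm.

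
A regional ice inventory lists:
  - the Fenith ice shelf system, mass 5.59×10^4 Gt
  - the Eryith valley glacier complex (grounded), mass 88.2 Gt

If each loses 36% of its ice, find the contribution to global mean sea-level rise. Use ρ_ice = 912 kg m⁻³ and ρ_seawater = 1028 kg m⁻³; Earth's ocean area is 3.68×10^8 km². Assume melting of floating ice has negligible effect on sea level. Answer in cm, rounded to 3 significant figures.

The Fenith ice shelf system is floating and already displaces its own weight of water, so its melt adds essentially nothing to sea level.
Eryith: 0.36 × 88.2 Gt = 3.175×10^13 kg; dividing by ρ_w = 1028 kg m⁻³ gives 3.089×10^10 m³ of water.
Total added water ≈ 3.089×10^10 m³ over 3.68×10^14 m² → Δh = 8.39×10^-5 m = 8.39×10^-3 cm.

≈ 8.39×10^-3 cm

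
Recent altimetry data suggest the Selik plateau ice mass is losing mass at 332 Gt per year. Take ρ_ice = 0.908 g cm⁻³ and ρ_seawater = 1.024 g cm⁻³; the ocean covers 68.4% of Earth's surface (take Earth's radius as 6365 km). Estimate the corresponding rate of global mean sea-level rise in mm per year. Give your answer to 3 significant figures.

≈ 0.931 mm/yr

ρ_w = 1.024 g cm⁻³ = 1024 kg m⁻³. Annual water volume added = 332 Gt / ρ_w = 3.320×10^14 kg / 1024 kg m⁻³ = 3.242×10^11 m³.
Δh per year = 3.242×10^11 / 3.48×10^14 = 9.31×10^-4 m = 0.931 mm.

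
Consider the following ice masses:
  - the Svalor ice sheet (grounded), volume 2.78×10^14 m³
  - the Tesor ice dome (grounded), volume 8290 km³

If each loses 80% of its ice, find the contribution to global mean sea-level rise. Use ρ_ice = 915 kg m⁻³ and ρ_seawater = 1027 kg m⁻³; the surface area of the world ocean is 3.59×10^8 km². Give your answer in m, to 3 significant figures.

Svalor: 0.8 × 2.78×10^14 m³ × (915/1027) = 1.981×10^14 m³ of water.
Tesor: 0.8 × 8290 km³ × (915/1027) = 5909 km³ of water.
Total added water ≈ 2.041×10^14 m³ over 3.59×10^14 m² → Δh = 0.568 m.

≈ 0.568 m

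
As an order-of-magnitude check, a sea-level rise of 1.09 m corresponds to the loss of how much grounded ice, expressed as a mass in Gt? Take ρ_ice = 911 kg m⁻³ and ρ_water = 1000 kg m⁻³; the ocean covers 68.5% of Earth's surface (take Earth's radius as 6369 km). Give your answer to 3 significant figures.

≈ 3.81×10^5 Gt

Required water volume = Δh × A = 1.09 m × 3.49×10^14 m² = 3.806×10^14 m³.
ρ_w = 1000 kg m⁻³, so the mass of water = 3.806×10^14 m³ × 1000 kg m⁻³ = 3.806×10^17 kg = 3.81×10^5 Gt (and the same mass of ice, by conservation).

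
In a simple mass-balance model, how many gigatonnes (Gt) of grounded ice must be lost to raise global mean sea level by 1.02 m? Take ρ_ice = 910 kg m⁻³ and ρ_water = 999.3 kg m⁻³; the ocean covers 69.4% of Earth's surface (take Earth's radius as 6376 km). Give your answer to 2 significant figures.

≈ 3.6×10^5 Gt

Required water volume = Δh × A = 1.02 m × 3.55×10^14 m² = 3.616×10^14 m³.
ρ_w = 999.3 kg m⁻³, so the mass of water = 3.616×10^14 m³ × 999.3 kg m⁻³ = 3.614×10^17 kg = 3.6×10^5 Gt (and the same mass of ice, by conservation).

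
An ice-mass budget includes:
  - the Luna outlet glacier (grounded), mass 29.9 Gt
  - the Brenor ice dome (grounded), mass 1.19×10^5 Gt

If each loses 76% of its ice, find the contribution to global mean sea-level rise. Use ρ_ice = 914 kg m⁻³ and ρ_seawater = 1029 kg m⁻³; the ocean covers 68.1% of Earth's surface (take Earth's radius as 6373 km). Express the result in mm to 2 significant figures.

Luna: 0.76 × 29.9 Gt = 2.272×10^13 kg; dividing by ρ_w = 1029 kg m⁻³ gives 2.208×10^10 m³ of water.
Brenor: 0.76 × 1.19×10^5 Gt = 9.044×10^16 kg; dividing by ρ_w = 1029 kg m⁻³ gives 8.789×10^13 m³ of water.
Total added water ≈ 8.791×10^13 m³ over 3.48×10^14 m² → Δh = 0.253 m = 250 mm.

≈ 250 mm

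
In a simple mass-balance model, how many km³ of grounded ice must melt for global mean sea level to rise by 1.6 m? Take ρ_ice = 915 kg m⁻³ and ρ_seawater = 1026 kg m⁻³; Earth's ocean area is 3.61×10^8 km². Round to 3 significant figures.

Required water volume = Δh × A = 1.6 m × 3.61×10^14 m² = 5.776×10^14 m³ = 5.776×10^5 km³.
Ice volume = water volume × ρ_w/ρ_ice = 5.776×10^5 × 1026/915 = 6.48×10^5 km³.

≈ 6.48×10^5 km³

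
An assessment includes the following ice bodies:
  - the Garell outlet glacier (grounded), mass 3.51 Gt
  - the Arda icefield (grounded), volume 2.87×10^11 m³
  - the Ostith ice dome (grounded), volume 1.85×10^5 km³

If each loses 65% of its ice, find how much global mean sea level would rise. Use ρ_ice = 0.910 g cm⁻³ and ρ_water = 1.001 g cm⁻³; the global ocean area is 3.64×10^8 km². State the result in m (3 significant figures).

Garell: 0.65 × 3.51 Gt = 2.282×10^12 kg; dividing by ρ_w = 1.001 g cm⁻³ = 1001 kg m⁻³ gives 2.279×10^9 m³ of water.
Arda: 0.65 × 2.87×10^11 m³ × (910/1001) = 1.696×10^11 m³ of water.
Ostith: 0.65 × 1.85×10^5 km³ × (910/1001) = 1.093×10^5 km³ of water.
Total added water ≈ 1.095×10^14 m³ over 3.64×10^14 m² → Δh = 0.301 m.

≈ 0.301 m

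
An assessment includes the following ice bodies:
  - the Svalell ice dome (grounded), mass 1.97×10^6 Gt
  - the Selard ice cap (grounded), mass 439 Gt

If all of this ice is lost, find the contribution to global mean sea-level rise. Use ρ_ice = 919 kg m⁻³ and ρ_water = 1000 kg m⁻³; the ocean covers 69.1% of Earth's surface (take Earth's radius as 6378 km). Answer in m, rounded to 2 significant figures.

≈ 5.6 m

Svalell: 1.97×10^6 Gt = 1.970×10^18 kg; dividing by ρ_w = 1000 kg m⁻³ gives 1.970×10^15 m³ of water.
Selard: 439 Gt = 4.390×10^14 kg; dividing by ρ_w = 1000 kg m⁻³ gives 4.390×10^11 m³ of water.
Total added water ≈ 1.970×10^15 m³ over 3.53×10^14 m² → Δh = 5.58 m.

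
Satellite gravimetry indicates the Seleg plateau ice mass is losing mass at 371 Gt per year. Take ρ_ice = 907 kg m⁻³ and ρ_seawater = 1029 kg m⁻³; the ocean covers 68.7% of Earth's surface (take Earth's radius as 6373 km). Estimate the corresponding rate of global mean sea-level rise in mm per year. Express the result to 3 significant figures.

≈ 1.03 mm/yr

ρ_w = 1029 kg m⁻³. Annual water volume added = 371 Gt / ρ_w = 3.710×10^14 kg / 1029 kg m⁻³ = 3.605×10^11 m³.
Δh per year = 3.605×10^11 / 3.51×10^14 = 1.03×10^-3 m = 1.03 mm.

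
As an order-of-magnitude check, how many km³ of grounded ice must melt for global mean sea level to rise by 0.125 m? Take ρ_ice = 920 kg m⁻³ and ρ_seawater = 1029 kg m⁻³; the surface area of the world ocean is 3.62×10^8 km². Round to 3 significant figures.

≈ 5.06×10^4 km³

Required water volume = Δh × A = 0.125 m × 3.62×10^14 m² = 4.525×10^13 m³ = 4.525×10^4 km³.
Ice volume = water volume × ρ_w/ρ_ice = 4.525×10^4 × 1029/920 = 5.06×10^4 km³.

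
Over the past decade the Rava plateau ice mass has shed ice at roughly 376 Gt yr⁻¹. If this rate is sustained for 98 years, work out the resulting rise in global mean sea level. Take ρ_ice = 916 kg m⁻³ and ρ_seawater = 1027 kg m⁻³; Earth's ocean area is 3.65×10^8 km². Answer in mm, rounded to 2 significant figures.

Total mass lost = 376 Gt/yr × 98 yr = 3.685×10^4 Gt = 3.685×10^16 kg.
ρ_w = 1027 kg m⁻³, so water volume = 3.685×10^16 / 1027 = 3.588×10^13 m³.
Δh = 3.588×10^13 / 3.65×10^14 = 0.0983 m = 98 mm.

≈ 98 mm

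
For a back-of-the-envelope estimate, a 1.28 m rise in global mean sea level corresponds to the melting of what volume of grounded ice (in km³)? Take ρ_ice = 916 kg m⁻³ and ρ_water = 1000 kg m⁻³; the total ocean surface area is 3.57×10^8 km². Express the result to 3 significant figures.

Required water volume = Δh × A = 1.28 m × 3.57×10^14 m² = 4.570×10^14 m³ = 4.570×10^5 km³.
Ice volume = water volume × ρ_w/ρ_ice = 4.570×10^5 × 1000/916 = 4.99×10^5 km³.

≈ 4.99×10^5 km³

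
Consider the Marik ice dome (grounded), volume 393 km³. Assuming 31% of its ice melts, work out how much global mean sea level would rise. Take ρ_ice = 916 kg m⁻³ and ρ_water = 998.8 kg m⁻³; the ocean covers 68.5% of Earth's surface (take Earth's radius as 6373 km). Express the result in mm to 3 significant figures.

≈ 0.320 mm

Marik: 0.31 × 393 km³ × (916/998.8) = 111.7 km³ of water.
Spread over 3.50×10^14 m² of ocean, Δh = 1.117×10^11 / 3.50×10^14 = 3.20×10^-4 m = 0.320 mm.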